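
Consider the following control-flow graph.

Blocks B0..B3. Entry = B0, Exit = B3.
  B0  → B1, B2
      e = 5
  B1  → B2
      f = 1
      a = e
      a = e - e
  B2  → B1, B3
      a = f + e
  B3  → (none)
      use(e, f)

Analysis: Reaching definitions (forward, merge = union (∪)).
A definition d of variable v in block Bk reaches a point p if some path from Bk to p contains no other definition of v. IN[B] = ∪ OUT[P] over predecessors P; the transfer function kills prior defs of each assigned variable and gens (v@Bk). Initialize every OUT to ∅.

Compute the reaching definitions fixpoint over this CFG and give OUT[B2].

Answer: {a@B2, e@B0, f@B1}

Working:
Per-block solution:
  B0:  IN={}  OUT={e@B0}
  B1:  IN={a@B2, e@B0, f@B1}  OUT={a@B1, e@B0, f@B1}
  B2:  IN={a@B1, e@B0, f@B1}  OUT={a@B2, e@B0, f@B1}
  B3:  IN={a@B2, e@B0, f@B1}  OUT={a@B2, e@B0, f@B1}

Merge at B2: IN[B2] = OUT[B0] ⊔ OUT[B1] = {a@B1, e@B0, f@B1}
Applying B2's transfer function to that IN value gives OUT[B2] (row B2 above).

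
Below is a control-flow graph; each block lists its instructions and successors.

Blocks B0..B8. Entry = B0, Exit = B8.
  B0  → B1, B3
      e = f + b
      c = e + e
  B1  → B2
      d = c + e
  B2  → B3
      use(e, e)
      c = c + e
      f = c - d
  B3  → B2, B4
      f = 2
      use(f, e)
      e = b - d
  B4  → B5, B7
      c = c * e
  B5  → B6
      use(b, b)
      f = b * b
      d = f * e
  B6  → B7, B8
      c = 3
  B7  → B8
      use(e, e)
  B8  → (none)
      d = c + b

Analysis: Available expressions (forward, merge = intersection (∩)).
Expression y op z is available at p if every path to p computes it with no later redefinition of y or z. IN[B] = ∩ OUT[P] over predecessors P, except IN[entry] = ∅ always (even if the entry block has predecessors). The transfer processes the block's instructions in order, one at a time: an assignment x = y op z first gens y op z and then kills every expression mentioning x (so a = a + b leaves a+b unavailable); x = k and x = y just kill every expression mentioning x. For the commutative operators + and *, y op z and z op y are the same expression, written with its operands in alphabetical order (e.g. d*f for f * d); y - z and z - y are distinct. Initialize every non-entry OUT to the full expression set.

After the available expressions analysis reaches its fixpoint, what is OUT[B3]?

Fixpoint table:
  B0:   IN={}   OUT={b+f, e+e}
  B1:   IN={b+f, e+e}   OUT={b+f, c+e, e+e}
  B2:   IN={}   OUT={c-d}
  B3:   IN={}   OUT={b-d}
  B4:   IN={b-d}   OUT={b-d}
  B5:   IN={b-d}   OUT={b*b, e*f}
  B6:   IN={b*b, e*f}   OUT={b*b, e*f}
  B7:   IN={}   OUT={}
  B8:   IN={}   OUT={b+c}

Merge at B3: IN[B3] = OUT[B0] ∩ OUT[B2] = {}
Applying B3's transfer function to that IN value gives OUT[B3] (row B3 above).

Answer: {b-d}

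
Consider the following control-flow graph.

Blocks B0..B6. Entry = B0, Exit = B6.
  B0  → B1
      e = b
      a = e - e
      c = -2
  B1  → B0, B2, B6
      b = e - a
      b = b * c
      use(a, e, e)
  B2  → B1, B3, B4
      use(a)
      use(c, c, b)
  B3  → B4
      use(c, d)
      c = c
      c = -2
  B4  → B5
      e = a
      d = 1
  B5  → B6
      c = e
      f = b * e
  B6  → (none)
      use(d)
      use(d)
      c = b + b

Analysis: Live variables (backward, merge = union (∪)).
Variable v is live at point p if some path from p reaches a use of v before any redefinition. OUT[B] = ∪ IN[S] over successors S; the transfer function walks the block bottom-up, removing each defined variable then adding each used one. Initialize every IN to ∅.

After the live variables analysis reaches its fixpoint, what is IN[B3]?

Converged values:
  B0: | IN={b, d} | OUT={a, c, d, e}
  B1: | IN={a, c, d, e} | OUT={a, b, c, d, e}
  B2: | IN={a, b, c, d, e} | OUT={a, b, c, d, e}
  B3: | IN={a, b, c, d} | OUT={a, b}
  B4: | IN={a, b} | OUT={b, d, e}
  B5: | IN={b, d, e} | OUT={b, d}
  B6: | IN={b, d} | OUT={}

Merge at B3: OUT[B3] = IN[B4] = {a, b}
Applying B3's transfer function to that OUT value gives IN[B3] (row B3 above).

Answer: {a, b, c, d}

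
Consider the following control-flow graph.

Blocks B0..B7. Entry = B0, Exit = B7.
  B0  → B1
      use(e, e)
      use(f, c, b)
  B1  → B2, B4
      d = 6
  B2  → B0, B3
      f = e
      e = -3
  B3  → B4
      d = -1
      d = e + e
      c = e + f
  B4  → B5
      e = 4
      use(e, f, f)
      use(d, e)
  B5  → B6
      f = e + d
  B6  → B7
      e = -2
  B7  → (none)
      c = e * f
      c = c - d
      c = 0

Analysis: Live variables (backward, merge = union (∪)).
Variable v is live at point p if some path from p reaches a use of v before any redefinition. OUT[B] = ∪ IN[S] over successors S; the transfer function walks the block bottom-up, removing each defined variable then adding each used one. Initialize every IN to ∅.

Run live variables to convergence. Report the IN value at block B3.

Per-block solution:
  B0:  IN={b, c, e, f}  OUT={b, c, e, f}
  B1:  IN={b, c, e, f}  OUT={b, c, d, e, f}
  B2:  IN={b, c, e}  OUT={b, c, e, f}
  B3:  IN={e, f}  OUT={d, f}
  B4:  IN={d, f}  OUT={d, e}
  B5:  IN={d, e}  OUT={d, f}
  B6:  IN={d, f}  OUT={d, e, f}
  B7:  IN={d, e, f}  OUT={}

Merge at B3: OUT[B3] = IN[B4] = {d, f}
Applying B3's transfer function to that OUT value gives IN[B3] (row B3 above).

Answer: {e, f}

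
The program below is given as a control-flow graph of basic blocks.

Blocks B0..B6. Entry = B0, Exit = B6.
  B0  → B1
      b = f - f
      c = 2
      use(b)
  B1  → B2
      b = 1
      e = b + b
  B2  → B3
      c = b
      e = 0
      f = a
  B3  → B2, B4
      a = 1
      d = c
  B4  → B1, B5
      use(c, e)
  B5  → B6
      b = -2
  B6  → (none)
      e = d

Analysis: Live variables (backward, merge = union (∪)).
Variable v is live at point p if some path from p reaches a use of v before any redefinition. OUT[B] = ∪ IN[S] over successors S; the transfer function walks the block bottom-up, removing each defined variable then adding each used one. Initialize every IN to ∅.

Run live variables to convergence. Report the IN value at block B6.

Converged values:
  B0:  IN={a, f}  OUT={a}
  B1:  IN={a}  OUT={a, b}
  B2:  IN={a, b}  OUT={b, c, e}
  B3:  IN={b, c, e}  OUT={a, b, c, d, e}
  B4:  IN={a, c, d, e}  OUT={a, d}
  B5:  IN={d}  OUT={d}
  B6:  IN={d}  OUT={}

B6 is the boundary node: OUT[B6] = {}
Applying B6's transfer function to that OUT value gives IN[B6] (row B6 above).

Answer: {d}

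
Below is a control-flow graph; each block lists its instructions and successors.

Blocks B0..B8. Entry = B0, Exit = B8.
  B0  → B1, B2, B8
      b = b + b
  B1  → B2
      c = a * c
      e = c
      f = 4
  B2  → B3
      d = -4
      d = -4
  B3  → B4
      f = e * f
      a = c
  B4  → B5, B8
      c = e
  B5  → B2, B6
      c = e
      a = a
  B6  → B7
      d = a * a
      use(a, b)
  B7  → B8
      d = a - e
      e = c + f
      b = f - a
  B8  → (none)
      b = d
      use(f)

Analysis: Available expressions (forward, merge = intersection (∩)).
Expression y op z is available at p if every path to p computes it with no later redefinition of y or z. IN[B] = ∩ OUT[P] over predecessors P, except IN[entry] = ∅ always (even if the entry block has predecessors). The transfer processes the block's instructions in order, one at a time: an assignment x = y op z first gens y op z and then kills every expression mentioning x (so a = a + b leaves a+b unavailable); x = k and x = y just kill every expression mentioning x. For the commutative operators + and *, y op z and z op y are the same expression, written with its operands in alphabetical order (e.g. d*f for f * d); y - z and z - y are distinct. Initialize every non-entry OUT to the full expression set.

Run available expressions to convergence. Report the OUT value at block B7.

Converged values:
  B0:  IN={}  OUT={}
  B1:  IN={}  OUT={}
  B2:  IN={}  OUT={}
  B3:  IN={}  OUT={}
  B4:  IN={}  OUT={}
  B5:  IN={}  OUT={}
  B6:  IN={}  OUT={a*a}
  B7:  IN={a*a}  OUT={a*a, c+f, f-a}
  B8:  IN={}  OUT={}

Merge at B7: IN[B7] = OUT[B6] = {a*a}
Applying B7's transfer function to that IN value gives OUT[B7] (row B7 above).

Answer: {a*a, c+f, f-a}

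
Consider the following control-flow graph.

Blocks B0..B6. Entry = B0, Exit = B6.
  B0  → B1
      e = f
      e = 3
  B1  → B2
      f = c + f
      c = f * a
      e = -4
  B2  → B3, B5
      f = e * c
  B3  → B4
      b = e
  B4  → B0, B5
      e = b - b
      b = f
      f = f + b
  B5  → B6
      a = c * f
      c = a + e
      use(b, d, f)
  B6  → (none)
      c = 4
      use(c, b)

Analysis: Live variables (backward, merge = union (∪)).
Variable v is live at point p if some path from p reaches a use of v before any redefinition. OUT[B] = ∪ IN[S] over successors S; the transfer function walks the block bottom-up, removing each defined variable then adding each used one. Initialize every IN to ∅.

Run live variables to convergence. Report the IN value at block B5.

Answer: {b, c, d, e, f}

Derivation:
Per-block solution:
  B0:   IN={a, b, c, d, f}   OUT={a, b, c, d, f}
  B1:   IN={a, b, c, d, f}   OUT={a, b, c, d, e}
  B2:   IN={a, b, c, d, e}   OUT={a, b, c, d, e, f}
  B3:   IN={a, c, d, e, f}   OUT={a, b, c, d, f}
  B4:   IN={a, b, c, d, f}   OUT={a, b, c, d, e, f}
  B5:   IN={b, c, d, e, f}   OUT={b}
  B6:   IN={b}   OUT={}

Merge at B5: OUT[B5] = IN[B6] = {b}
Applying B5's transfer function to that OUT value gives IN[B5] (row B5 above).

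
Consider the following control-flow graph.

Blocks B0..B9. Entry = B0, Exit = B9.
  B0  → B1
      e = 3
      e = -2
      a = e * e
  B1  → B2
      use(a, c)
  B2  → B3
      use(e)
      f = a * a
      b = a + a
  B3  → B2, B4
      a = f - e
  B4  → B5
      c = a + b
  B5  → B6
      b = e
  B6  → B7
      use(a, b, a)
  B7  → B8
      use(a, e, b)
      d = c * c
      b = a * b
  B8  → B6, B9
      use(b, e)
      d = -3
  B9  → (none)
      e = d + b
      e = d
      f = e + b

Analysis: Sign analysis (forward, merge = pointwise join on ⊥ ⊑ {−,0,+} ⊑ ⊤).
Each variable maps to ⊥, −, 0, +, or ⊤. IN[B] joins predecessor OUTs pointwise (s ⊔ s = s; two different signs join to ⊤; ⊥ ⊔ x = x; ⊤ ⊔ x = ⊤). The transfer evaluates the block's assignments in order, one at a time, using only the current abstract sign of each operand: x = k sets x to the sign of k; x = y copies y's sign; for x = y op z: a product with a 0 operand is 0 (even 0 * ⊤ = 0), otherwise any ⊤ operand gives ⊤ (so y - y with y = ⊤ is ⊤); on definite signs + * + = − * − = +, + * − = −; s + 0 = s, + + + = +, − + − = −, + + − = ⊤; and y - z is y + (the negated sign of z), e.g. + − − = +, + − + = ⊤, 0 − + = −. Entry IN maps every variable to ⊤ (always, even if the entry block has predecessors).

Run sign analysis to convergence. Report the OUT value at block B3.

Answer: {a: +, b: +, c: ⊤, d: ⊤, e: -, f: +}

Working:
Fixpoint table:
  B0:  IN=(all ⊤)  OUT={a:+, e:-; rest ⊤}
  B1:  IN={a:+, e:-; rest ⊤}  OUT={a:+, e:-; rest ⊤}
  B2:  IN={a:+, e:-; rest ⊤}  OUT={a:+, b:+, e:-, f:+; rest ⊤}
  B3:  IN={a:+, b:+, e:-, f:+; rest ⊤}  OUT={a:+, b:+, e:-, f:+; rest ⊤}
  B4:  IN={a:+, b:+, e:-, f:+; rest ⊤}  OUT={a:+, b:+, c:+, e:-, f:+; rest ⊤}
  B5:  IN={a:+, b:+, c:+, e:-, f:+; rest ⊤}  OUT={a:+, b:-, c:+, e:-, f:+; rest ⊤}
  B6:  IN={a:+, b:-, c:+, e:-, f:+; rest ⊤}  OUT={a:+, b:-, c:+, e:-, f:+; rest ⊤}
  B7:  IN={a:+, b:-, c:+, e:-, f:+; rest ⊤}  OUT={a:+, b:-, c:+, d:+, e:-, f:+; rest ⊤}
  B8:  IN={a:+, b:-, c:+, d:+, e:-, f:+; rest ⊤}  OUT={a:+, b:-, c:+, d:-, e:-, f:+; rest ⊤}
  B9:  IN={a:+, b:-, c:+, d:-, e:-, f:+; rest ⊤}  OUT={a:+, b:-, c:+, d:-, e:-, f:-; rest ⊤}

Merge at B3: IN[B3] = OUT[B2] = {a: +, b: +, c: ⊤, d: ⊤, e: -, f: +}
Applying B3's transfer function to that IN value gives OUT[B3] (row B3 above).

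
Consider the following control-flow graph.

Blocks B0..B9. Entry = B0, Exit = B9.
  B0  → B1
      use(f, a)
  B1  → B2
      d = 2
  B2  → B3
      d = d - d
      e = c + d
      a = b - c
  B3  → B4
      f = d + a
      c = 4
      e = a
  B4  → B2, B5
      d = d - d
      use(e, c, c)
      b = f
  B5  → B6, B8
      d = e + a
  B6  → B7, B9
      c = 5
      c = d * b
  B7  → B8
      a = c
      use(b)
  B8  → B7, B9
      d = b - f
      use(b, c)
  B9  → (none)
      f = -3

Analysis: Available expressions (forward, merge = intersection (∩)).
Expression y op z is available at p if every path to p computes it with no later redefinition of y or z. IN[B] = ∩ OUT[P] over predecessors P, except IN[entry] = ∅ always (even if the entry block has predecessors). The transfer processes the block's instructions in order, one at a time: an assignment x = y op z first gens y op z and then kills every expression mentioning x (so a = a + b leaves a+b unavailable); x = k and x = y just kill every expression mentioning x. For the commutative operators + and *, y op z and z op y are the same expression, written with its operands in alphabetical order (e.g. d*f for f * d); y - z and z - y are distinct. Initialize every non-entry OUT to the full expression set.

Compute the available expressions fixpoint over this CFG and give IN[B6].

Converged values:
  B0:   IN={}   OUT={}
  B1:   IN={}   OUT={}
  B2:   IN={}   OUT={b-c, c+d}
  B3:   IN={b-c, c+d}   OUT={a+d}
  B4:   IN={a+d}   OUT={}
  B5:   IN={}   OUT={a+e}
  B6:   IN={a+e}   OUT={a+e, b*d}
  B7:   IN={}   OUT={}
  B8:   IN={}   OUT={b-f}
  B9:   IN={}   OUT={}

Merge at B6: IN[B6] = OUT[B5] = {a+e}

Answer: {a+e}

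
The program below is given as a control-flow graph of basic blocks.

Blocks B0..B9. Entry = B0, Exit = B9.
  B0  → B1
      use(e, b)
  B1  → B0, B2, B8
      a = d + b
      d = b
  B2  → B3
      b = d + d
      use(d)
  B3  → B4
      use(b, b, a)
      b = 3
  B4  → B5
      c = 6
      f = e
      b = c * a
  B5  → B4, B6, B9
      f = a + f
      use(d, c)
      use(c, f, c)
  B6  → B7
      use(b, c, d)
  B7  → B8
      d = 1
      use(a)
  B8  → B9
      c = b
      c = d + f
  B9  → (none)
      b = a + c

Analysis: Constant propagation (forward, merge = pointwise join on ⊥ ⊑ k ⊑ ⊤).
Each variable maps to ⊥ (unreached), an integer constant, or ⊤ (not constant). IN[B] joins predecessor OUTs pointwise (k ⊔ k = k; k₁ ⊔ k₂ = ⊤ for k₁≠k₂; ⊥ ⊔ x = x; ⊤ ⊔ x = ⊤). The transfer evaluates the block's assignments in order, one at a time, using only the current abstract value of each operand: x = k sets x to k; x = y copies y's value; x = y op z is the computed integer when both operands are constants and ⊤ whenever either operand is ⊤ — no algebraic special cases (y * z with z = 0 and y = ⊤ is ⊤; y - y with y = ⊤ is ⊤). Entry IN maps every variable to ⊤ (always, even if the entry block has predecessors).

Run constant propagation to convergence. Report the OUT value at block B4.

Answer: {a: ⊤, b: ⊤, c: 6, d: ⊤, e: ⊤, f: ⊤}

Working:
Converged values:
  B0:   IN=(all ⊤)   OUT=(all ⊤)
  B1:   IN=(all ⊤)   OUT=(all ⊤)
  B2:   IN=(all ⊤)   OUT=(all ⊤)
  B3:   IN=(all ⊤)   OUT={b:3; rest ⊤}
  B4:   IN=(all ⊤)   OUT={c:6; rest ⊤}
  B5:   IN={c:6; rest ⊤}   OUT={c:6; rest ⊤}
  B6:   IN={c:6; rest ⊤}   OUT={c:6; rest ⊤}
  B7:   IN={c:6; rest ⊤}   OUT={c:6, d:1; rest ⊤}
  B8:   IN=(all ⊤)   OUT=(all ⊤)
  B9:   IN=(all ⊤)   OUT=(all ⊤)

Merge at B4: IN[B4] = OUT[B3] ⊔ OUT[B5] = {a: ⊤, b: ⊤, c: ⊤, d: ⊤, e: ⊤, f: ⊤}
Applying B4's transfer function to that IN value gives OUT[B4] (row B4 above).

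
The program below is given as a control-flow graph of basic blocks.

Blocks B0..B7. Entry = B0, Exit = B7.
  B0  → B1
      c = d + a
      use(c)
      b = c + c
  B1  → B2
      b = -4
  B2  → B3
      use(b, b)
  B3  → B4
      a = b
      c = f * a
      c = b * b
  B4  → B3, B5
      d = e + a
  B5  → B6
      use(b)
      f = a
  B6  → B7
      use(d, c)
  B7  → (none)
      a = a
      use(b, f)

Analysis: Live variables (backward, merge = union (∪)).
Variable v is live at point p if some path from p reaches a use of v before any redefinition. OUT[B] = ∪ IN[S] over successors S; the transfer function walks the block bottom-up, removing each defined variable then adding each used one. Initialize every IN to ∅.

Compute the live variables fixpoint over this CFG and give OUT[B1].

Fixpoint table:
  B0:   IN={a, d, e, f}   OUT={e, f}
  B1:   IN={e, f}   OUT={b, e, f}
  B2:   IN={b, e, f}   OUT={b, e, f}
  B3:   IN={b, e, f}   OUT={a, b, c, e, f}
  B4:   IN={a, b, c, e, f}   OUT={a, b, c, d, e, f}
  B5:   IN={a, b, c, d}   OUT={a, b, c, d, f}
  B6:   IN={a, b, c, d, f}   OUT={a, b, f}
  B7:   IN={a, b, f}   OUT={}

Merge at B1: OUT[B1] = IN[B2] = {b, e, f}

Answer: {b, e, f}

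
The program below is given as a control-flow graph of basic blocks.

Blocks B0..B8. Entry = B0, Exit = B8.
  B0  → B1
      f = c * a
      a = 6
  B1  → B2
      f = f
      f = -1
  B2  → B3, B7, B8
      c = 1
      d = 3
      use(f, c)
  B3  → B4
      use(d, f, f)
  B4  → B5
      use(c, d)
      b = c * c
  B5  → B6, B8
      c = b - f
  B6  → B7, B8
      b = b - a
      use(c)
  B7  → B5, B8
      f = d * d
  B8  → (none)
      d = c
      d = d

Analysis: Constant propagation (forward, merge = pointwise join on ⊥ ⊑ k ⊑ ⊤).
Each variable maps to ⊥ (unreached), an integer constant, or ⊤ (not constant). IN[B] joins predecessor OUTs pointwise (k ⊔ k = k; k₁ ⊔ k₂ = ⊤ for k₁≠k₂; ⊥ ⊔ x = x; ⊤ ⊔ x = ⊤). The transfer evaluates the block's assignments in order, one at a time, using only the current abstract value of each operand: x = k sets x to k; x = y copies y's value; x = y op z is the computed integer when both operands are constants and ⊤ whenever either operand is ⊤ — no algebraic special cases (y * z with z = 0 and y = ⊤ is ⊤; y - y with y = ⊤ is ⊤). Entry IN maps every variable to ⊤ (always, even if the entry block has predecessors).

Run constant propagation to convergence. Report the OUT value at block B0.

Answer: {a: 6, b: ⊤, c: ⊤, d: ⊤, e: ⊤, f: ⊤}

Derivation:
Fixpoint table:
  B0:   IN=(all ⊤)   OUT={a:6; rest ⊤}
  B1:   IN={a:6; rest ⊤}   OUT={a:6, f:-1; rest ⊤}
  B2:   IN={a:6, f:-1; rest ⊤}   OUT={a:6, c:1, d:3, f:-1; rest ⊤}
  B3:   IN={a:6, c:1, d:3, f:-1; rest ⊤}   OUT={a:6, c:1, d:3, f:-1; rest ⊤}
  B4:   IN={a:6, c:1, d:3, f:-1; rest ⊤}   OUT={a:6, b:1, c:1, d:3, f:-1; rest ⊤}
  B5:   IN={a:6, d:3; rest ⊤}   OUT={a:6, d:3; rest ⊤}
  B6:   IN={a:6, d:3; rest ⊤}   OUT={a:6, d:3; rest ⊤}
  B7:   IN={a:6, d:3; rest ⊤}   OUT={a:6, d:3, f:9; rest ⊤}
  B8:   IN={a:6, d:3; rest ⊤}   OUT={a:6; rest ⊤}

B0 is the boundary node: IN[B0] = {a: ⊤, b: ⊤, c: ⊤, d: ⊤, e: ⊤, f: ⊤}
Applying B0's transfer function to that IN value gives OUT[B0] (row B0 above).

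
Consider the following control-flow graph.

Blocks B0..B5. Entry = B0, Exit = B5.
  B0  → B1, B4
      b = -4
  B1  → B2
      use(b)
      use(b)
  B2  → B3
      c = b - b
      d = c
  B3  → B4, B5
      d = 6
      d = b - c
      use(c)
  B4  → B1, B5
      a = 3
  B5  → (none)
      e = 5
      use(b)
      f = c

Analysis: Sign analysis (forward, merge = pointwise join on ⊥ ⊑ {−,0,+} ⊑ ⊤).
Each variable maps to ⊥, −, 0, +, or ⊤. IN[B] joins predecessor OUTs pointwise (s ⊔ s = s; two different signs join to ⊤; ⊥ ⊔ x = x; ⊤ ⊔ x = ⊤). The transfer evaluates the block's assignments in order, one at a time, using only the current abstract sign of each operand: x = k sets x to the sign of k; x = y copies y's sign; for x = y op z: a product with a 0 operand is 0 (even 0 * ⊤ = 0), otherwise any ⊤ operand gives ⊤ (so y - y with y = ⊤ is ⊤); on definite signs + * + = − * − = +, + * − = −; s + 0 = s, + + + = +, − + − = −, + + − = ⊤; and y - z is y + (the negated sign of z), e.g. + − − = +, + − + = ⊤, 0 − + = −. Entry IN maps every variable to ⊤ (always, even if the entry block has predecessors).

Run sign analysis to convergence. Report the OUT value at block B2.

Answer: {a: ⊤, b: -, c: ⊤, d: ⊤, e: ⊤, f: ⊤}

Working:
Converged values:
  B0:  IN=(all ⊤)  OUT={b:-; rest ⊤}
  B1:  IN={b:-; rest ⊤}  OUT={b:-; rest ⊤}
  B2:  IN={b:-; rest ⊤}  OUT={b:-; rest ⊤}
  B3:  IN={b:-; rest ⊤}  OUT={b:-; rest ⊤}
  B4:  IN={b:-; rest ⊤}  OUT={a:+, b:-; rest ⊤}
  B5:  IN={b:-; rest ⊤}  OUT={b:-, e:+; rest ⊤}

Merge at B2: IN[B2] = OUT[B1] = {a: ⊤, b: -, c: ⊤, d: ⊤, e: ⊤, f: ⊤}
Applying B2's transfer function to that IN value gives OUT[B2] (row B2 above).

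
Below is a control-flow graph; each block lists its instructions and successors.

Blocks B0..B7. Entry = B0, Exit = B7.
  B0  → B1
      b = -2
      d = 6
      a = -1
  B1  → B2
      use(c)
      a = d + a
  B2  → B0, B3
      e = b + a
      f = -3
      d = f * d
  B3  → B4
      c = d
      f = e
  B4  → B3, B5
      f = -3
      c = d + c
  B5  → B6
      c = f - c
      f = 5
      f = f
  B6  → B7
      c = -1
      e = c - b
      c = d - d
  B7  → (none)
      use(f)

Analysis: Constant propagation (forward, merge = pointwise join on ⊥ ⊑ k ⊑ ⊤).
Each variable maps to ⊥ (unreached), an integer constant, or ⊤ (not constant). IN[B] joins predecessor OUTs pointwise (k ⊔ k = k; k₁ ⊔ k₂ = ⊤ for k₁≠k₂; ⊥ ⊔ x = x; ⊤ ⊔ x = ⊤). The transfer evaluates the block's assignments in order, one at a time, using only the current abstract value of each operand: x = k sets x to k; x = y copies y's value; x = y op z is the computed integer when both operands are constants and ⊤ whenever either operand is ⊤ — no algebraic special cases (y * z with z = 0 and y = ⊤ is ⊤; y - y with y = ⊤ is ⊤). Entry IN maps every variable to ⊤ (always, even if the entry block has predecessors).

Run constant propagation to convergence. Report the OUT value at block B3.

Answer: {a: 5, b: -2, c: -18, d: -18, e: 3, f: 3}

Working:
Per-block solution:
  B0:  IN=(all ⊤)  OUT={a:-1, b:-2, d:6; rest ⊤}
  B1:  IN={a:-1, b:-2, d:6; rest ⊤}  OUT={a:5, b:-2, d:6; rest ⊤}
  B2:  IN={a:5, b:-2, d:6; rest ⊤}  OUT={a:5, b:-2, d:-18, e:3, f:-3; rest ⊤}
  B3:  IN={a:5, b:-2, d:-18, e:3, f:-3; rest ⊤}  OUT={a:5, b:-2, c:-18, d:-18, e:3, f:3; rest ⊤}
  B4:  IN={a:5, b:-2, c:-18, d:-18, e:3, f:3; rest ⊤}  OUT={a:5, b:-2, c:-36, d:-18, e:3, f:-3; rest ⊤}
  B5:  IN={a:5, b:-2, c:-36, d:-18, e:3, f:-3; rest ⊤}  OUT={a:5, b:-2, c:33, d:-18, e:3, f:5; rest ⊤}
  B6:  IN={a:5, b:-2, c:33, d:-18, e:3, f:5; rest ⊤}  OUT={a:5, b:-2, c:0, d:-18, e:1, f:5; rest ⊤}
  B7:  IN={a:5, b:-2, c:0, d:-18, e:1, f:5; rest ⊤}  OUT={a:5, b:-2, c:0, d:-18, e:1, f:5; rest ⊤}

Merge at B3: IN[B3] = OUT[B2] ⊔ OUT[B4] = {a: 5, b: -2, c: ⊤, d: -18, e: 3, f: -3}
Applying B3's transfer function to that IN value gives OUT[B3] (row B3 above).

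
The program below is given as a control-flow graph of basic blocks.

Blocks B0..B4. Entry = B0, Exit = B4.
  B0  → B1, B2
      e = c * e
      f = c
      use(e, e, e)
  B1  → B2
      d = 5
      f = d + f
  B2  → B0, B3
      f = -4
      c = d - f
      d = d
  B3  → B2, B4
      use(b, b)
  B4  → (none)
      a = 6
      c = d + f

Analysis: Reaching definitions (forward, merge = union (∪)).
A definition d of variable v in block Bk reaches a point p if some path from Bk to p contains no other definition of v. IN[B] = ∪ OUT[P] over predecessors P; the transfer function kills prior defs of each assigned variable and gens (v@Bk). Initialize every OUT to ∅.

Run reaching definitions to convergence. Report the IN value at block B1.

Fixpoint table:
  B0: | IN={c@B2, d@B2, e@B0, f@B2} | OUT={c@B2, d@B2, e@B0, f@B0}
  B1: | IN={c@B2, d@B2, e@B0, f@B0} | OUT={c@B2, d@B1, e@B0, f@B1}
  B2: | IN={c@B2, d@B1, d@B2, e@B0, f@B0, f@B1, f@B2} | OUT={c@B2, d@B2, e@B0, f@B2}
  B3: | IN={c@B2, d@B2, e@B0, f@B2} | OUT={c@B2, d@B2, e@B0, f@B2}
  B4: | IN={c@B2, d@B2, e@B0, f@B2} | OUT={a@B4, c@B4, d@B2, e@B0, f@B2}

Merge at B1: IN[B1] = OUT[B0] = {c@B2, d@B2, e@B0, f@B0}

Answer: {c@B2, d@B2, e@B0, f@B0}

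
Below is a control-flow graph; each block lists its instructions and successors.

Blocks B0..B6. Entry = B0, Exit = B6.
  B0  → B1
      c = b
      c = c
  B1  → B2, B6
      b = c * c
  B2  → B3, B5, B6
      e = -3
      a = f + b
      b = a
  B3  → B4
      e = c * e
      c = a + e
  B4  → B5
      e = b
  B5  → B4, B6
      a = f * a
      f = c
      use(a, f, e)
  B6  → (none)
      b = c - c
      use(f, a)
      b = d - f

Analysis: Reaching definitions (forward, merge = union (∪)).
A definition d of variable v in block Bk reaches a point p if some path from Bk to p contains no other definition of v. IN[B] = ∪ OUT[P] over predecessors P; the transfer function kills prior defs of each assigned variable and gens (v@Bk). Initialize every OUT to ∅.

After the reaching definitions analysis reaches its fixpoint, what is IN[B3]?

Converged values:
  B0:   IN={}   OUT={c@B0}
  B1:   IN={c@B0}   OUT={b@B1, c@B0}
  B2:   IN={b@B1, c@B0}   OUT={a@B2, b@B2, c@B0, e@B2}
  B3:   IN={a@B2, b@B2, c@B0, e@B2}   OUT={a@B2, b@B2, c@B3, e@B3}
  B4:   IN={a@B2, a@B5, b@B2, c@B0, c@B3, e@B2, e@B3, e@B4, f@B5}   OUT={a@B2, a@B5, b@B2, c@B0, c@B3, e@B4, f@B5}
  B5:   IN={a@B2, a@B5, b@B2, c@B0, c@B3, e@B2, e@B4, f@B5}   OUT={a@B5, b@B2, c@B0, c@B3, e@B2, e@B4, f@B5}
  B6:   IN={a@B2, a@B5, b@B1, b@B2, c@B0, c@B3, e@B2, e@B4, f@B5}   OUT={a@B2, a@B5, b@B6, c@B0, c@B3, e@B2, e@B4, f@B5}

Merge at B3: IN[B3] = OUT[B2] = {a@B2, b@B2, c@B0, e@B2}

Answer: {a@B2, b@B2, c@B0, e@B2}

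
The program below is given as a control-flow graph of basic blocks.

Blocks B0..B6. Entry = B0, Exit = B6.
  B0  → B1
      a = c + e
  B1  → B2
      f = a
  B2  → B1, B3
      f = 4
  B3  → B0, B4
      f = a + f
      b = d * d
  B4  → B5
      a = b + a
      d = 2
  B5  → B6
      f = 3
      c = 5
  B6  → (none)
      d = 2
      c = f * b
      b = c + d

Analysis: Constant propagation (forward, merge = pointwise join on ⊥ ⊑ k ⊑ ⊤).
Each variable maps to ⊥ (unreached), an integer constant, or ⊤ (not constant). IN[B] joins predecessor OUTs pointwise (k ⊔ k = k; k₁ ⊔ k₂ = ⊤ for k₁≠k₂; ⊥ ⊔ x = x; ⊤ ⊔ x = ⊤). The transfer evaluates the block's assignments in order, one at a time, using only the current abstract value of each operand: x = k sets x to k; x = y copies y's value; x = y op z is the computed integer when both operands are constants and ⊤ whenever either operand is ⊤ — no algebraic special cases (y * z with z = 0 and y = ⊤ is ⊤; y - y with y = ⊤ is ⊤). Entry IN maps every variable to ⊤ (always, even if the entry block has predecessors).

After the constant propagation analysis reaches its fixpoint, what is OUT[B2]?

Answer: {a: ⊤, b: ⊤, c: ⊤, d: ⊤, e: ⊤, f: 4}

Working:
Converged values:
  B0: | IN=(all ⊤) | OUT=(all ⊤)
  B1: | IN=(all ⊤) | OUT=(all ⊤)
  B2: | IN=(all ⊤) | OUT={f:4; rest ⊤}
  B3: | IN={f:4; rest ⊤} | OUT=(all ⊤)
  B4: | IN=(all ⊤) | OUT={d:2; rest ⊤}
  B5: | IN={d:2; rest ⊤} | OUT={c:5, d:2, f:3; rest ⊤}
  B6: | IN={c:5, d:2, f:3; rest ⊤} | OUT={d:2, f:3; rest ⊤}

Merge at B2: IN[B2] = OUT[B1] = {a: ⊤, b: ⊤, c: ⊤, d: ⊤, e: ⊤, f: ⊤}
Applying B2's transfer function to that IN value gives OUT[B2] (row B2 above).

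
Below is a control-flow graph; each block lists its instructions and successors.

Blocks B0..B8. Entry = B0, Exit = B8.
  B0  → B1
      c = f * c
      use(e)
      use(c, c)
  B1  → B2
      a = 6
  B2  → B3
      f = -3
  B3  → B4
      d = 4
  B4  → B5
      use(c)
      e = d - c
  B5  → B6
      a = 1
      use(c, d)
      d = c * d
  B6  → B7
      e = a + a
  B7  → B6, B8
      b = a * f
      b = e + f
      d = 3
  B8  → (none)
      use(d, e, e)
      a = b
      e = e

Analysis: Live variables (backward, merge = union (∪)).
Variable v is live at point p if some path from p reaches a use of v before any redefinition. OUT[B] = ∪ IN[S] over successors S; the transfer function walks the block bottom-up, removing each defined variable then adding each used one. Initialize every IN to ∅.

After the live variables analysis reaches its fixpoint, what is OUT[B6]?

Converged values:
  B0:   IN={c, e, f}   OUT={c}
  B1:   IN={c}   OUT={c}
  B2:   IN={c}   OUT={c, f}
  B3:   IN={c, f}   OUT={c, d, f}
  B4:   IN={c, d, f}   OUT={c, d, f}
  B5:   IN={c, d, f}   OUT={a, f}
  B6:   IN={a, f}   OUT={a, e, f}
  B7:   IN={a, e, f}   OUT={a, b, d, e, f}
  B8:   IN={b, d, e}   OUT={}

Merge at B6: OUT[B6] = IN[B7] = {a, e, f}

Answer: {a, e, f}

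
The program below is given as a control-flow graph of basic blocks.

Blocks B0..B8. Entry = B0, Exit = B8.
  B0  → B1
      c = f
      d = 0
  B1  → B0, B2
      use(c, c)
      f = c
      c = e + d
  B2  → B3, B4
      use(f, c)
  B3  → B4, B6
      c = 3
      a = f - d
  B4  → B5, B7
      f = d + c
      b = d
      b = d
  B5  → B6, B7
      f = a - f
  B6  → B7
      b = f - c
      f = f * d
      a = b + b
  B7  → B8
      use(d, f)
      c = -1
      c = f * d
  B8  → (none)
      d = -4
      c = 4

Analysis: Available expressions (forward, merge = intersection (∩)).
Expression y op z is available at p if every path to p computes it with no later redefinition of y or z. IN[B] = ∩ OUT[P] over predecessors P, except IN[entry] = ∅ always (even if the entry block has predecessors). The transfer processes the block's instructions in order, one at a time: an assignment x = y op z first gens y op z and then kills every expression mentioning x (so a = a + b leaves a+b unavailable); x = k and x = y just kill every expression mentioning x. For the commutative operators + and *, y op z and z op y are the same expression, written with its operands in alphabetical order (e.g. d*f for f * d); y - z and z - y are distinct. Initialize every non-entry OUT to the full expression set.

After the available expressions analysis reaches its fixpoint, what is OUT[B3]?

Answer: {d+e, f-d}

Trace:
Per-block solution:
  B0:   IN={}   OUT={}
  B1:   IN={}   OUT={d+e}
  B2:   IN={d+e}   OUT={d+e}
  B3:   IN={d+e}   OUT={d+e, f-d}
  B4:   IN={d+e}   OUT={c+d, d+e}
  B5:   IN={c+d, d+e}   OUT={c+d, d+e}
  B6:   IN={d+e}   OUT={b+b, d+e}
  B7:   IN={d+e}   OUT={d*f, d+e}
  B8:   IN={d*f, d+e}   OUT={}

Merge at B3: IN[B3] = OUT[B2] = {d+e}
Applying B3's transfer function to that IN value gives OUT[B3] (row B3 above).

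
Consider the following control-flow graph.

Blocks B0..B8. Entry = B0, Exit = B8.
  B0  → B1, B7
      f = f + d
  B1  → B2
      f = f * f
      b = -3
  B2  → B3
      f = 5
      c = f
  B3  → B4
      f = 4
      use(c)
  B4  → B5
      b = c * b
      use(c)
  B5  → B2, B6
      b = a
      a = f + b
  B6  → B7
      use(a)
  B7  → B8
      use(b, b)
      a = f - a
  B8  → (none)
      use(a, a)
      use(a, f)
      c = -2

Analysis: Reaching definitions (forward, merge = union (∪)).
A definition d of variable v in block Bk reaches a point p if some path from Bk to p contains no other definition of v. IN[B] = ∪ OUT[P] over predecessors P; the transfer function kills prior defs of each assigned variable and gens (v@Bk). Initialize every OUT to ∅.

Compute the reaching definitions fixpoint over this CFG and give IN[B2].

Answer: {a@B5, b@B1, b@B5, c@B2, f@B1, f@B3}

Derivation:
Fixpoint table:
  B0:   IN={}   OUT={f@B0}
  B1:   IN={f@B0}   OUT={b@B1, f@B1}
  B2:   IN={a@B5, b@B1, b@B5, c@B2, f@B1, f@B3}   OUT={a@B5, b@B1, b@B5, c@B2, f@B2}
  B3:   IN={a@B5, b@B1, b@B5, c@B2, f@B2}   OUT={a@B5, b@B1, b@B5, c@B2, f@B3}
  B4:   IN={a@B5, b@B1, b@B5, c@B2, f@B3}   OUT={a@B5, b@B4, c@B2, f@B3}
  B5:   IN={a@B5, b@B4, c@B2, f@B3}   OUT={a@B5, b@B5, c@B2, f@B3}
  B6:   IN={a@B5, b@B5, c@B2, f@B3}   OUT={a@B5, b@B5, c@B2, f@B3}
  B7:   IN={a@B5, b@B5, c@B2, f@B0, f@B3}   OUT={a@B7, b@B5, c@B2, f@B0, f@B3}
  B8:   IN={a@B7, b@B5, c@B2, f@B0, f@B3}   OUT={a@B7, b@B5, c@B8, f@B0, f@B3}

Merge at B2: IN[B2] = OUT[B1] ⊔ OUT[B5] = {a@B5, b@B1, b@B5, c@B2, f@B1, f@B3}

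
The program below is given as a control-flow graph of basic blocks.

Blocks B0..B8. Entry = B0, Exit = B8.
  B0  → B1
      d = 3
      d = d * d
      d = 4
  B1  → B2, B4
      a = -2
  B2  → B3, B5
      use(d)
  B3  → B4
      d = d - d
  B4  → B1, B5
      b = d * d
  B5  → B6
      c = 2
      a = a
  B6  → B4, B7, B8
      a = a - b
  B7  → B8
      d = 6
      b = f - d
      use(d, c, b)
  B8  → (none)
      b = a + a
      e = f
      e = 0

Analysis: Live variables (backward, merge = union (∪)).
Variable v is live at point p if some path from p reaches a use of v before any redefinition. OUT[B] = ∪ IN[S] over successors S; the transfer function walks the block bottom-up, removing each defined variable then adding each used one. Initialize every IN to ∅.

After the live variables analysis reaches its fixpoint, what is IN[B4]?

Per-block solution:
  B0:  IN={b, f}  OUT={b, d, f}
  B1:  IN={b, d, f}  OUT={a, b, d, f}
  B2:  IN={a, b, d, f}  OUT={a, b, d, f}
  B3:  IN={a, d, f}  OUT={a, d, f}
  B4:  IN={a, d, f}  OUT={a, b, d, f}
  B5:  IN={a, b, d, f}  OUT={a, b, c, d, f}
  B6:  IN={a, b, c, d, f}  OUT={a, c, d, f}
  B7:  IN={a, c, f}  OUT={a, f}
  B8:  IN={a, f}  OUT={}

Merge at B4: OUT[B4] = IN[B1] ⊔ IN[B5] = {a, b, d, f}
Applying B4's transfer function to that OUT value gives IN[B4] (row B4 above).

Answer: {a, d, f}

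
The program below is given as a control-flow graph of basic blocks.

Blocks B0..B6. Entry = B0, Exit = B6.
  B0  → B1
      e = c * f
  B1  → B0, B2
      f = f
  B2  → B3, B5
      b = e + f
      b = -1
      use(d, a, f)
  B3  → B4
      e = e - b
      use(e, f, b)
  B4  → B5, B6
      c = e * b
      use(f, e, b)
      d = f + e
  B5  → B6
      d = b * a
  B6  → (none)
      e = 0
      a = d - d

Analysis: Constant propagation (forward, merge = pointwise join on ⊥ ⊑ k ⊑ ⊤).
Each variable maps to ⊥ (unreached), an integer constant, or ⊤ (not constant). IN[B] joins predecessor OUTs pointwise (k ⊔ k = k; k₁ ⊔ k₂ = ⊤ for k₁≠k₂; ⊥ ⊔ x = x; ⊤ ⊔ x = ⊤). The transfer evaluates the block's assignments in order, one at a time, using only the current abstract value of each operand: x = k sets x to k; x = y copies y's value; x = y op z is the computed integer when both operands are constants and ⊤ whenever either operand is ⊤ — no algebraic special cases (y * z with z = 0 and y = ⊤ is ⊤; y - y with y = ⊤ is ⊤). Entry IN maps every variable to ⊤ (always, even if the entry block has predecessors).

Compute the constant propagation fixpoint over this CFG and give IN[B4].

Per-block solution:
  B0:  IN=(all ⊤)  OUT=(all ⊤)
  B1:  IN=(all ⊤)  OUT=(all ⊤)
  B2:  IN=(all ⊤)  OUT={b:-1; rest ⊤}
  B3:  IN={b:-1; rest ⊤}  OUT={b:-1; rest ⊤}
  B4:  IN={b:-1; rest ⊤}  OUT={b:-1; rest ⊤}
  B5:  IN={b:-1; rest ⊤}  OUT={b:-1; rest ⊤}
  B6:  IN={b:-1; rest ⊤}  OUT={b:-1, e:0; rest ⊤}

Merge at B4: IN[B4] = OUT[B3] = {a: ⊤, b: -1, c: ⊤, d: ⊤, e: ⊤, f: ⊤}

Answer: {a: ⊤, b: -1, c: ⊤, d: ⊤, e: ⊤, f: ⊤}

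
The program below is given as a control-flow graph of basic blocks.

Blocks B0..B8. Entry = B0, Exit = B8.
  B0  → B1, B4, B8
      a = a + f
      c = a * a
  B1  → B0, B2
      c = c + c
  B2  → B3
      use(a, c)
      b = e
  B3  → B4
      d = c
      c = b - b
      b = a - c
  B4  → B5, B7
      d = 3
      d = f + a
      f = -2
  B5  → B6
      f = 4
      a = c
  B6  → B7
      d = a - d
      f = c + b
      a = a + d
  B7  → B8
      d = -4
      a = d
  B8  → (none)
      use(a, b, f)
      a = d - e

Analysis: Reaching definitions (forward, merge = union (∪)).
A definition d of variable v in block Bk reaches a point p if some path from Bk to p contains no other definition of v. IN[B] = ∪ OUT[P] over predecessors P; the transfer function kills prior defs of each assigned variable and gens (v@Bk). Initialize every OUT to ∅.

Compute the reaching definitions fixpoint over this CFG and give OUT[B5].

Per-block solution:
  B0: | IN={a@B0, c@B1} | OUT={a@B0, c@B0}
  B1: | IN={a@B0, c@B0} | OUT={a@B0, c@B1}
  B2: | IN={a@B0, c@B1} | OUT={a@B0, b@B2, c@B1}
  B3: | IN={a@B0, b@B2, c@B1} | OUT={a@B0, b@B3, c@B3, d@B3}
  B4: | IN={a@B0, b@B3, c@B0, c@B3, d@B3} | OUT={a@B0, b@B3, c@B0, c@B3, d@B4, f@B4}
  B5: | IN={a@B0, b@B3, c@B0, c@B3, d@B4, f@B4} | OUT={a@B5, b@B3, c@B0, c@B3, d@B4, f@B5}
  B6: | IN={a@B5, b@B3, c@B0, c@B3, d@B4, f@B5} | OUT={a@B6, b@B3, c@B0, c@B3, d@B6, f@B6}
  B7: | IN={a@B0, a@B6, b@B3, c@B0, c@B3, d@B4, d@B6, f@B4, f@B6} | OUT={a@B7, b@B3, c@B0, c@B3, d@B7, f@B4, f@B6}
  B8: | IN={a@B0, a@B7, b@B3, c@B0, c@B3, d@B7, f@B4, f@B6} | OUT={a@B8, b@B3, c@B0, c@B3, d@B7, f@B4, f@B6}

Merge at B5: IN[B5] = OUT[B4] = {a@B0, b@B3, c@B0, c@B3, d@B4, f@B4}
Applying B5's transfer function to that IN value gives OUT[B5] (row B5 above).

Answer: {a@B5, b@B3, c@B0, c@B3, d@B4, f@B5}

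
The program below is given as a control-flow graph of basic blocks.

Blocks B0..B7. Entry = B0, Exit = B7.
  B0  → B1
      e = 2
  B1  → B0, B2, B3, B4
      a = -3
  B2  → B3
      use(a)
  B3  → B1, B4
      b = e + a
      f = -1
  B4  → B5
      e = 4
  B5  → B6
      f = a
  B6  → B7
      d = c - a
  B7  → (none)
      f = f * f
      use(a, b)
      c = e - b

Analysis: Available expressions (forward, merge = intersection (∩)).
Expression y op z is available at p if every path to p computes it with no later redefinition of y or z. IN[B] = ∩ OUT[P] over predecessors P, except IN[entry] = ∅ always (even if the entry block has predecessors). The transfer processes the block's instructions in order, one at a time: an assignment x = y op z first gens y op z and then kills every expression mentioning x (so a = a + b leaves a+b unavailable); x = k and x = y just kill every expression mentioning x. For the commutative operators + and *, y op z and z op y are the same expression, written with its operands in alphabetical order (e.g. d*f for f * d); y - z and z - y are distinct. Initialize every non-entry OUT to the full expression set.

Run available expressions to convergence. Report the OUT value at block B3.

Answer: {a+e}

Derivation:
Converged values:
  B0: | IN={} | OUT={}
  B1: | IN={} | OUT={}
  B2: | IN={} | OUT={}
  B3: | IN={} | OUT={a+e}
  B4: | IN={} | OUT={}
  B5: | IN={} | OUT={}
  B6: | IN={} | OUT={c-a}
  B7: | IN={c-a} | OUT={e-b}

Merge at B3: IN[B3] = OUT[B1] ∩ OUT[B2] = {}
Applying B3's transfer function to that IN value gives OUT[B3] (row B3 above).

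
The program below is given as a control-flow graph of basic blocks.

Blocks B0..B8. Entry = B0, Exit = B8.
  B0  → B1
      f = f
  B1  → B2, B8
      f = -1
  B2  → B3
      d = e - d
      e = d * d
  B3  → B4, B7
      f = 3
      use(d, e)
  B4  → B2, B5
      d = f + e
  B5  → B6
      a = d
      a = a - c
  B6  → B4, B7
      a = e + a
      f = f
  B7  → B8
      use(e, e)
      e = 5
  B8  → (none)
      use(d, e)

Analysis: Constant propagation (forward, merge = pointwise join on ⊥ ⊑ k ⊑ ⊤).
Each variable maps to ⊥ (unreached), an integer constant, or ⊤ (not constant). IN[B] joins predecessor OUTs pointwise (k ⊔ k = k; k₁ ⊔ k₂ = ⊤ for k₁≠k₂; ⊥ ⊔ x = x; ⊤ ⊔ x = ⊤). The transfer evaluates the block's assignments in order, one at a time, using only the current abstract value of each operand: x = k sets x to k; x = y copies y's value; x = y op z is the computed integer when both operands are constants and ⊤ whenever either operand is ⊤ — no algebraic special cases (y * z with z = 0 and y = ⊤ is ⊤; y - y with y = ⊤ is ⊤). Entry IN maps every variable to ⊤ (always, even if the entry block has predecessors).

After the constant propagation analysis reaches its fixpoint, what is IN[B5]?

Answer: {a: ⊤, b: ⊤, c: ⊤, d: ⊤, e: ⊤, f: 3}

Derivation:
Per-block solution:
  B0:   IN=(all ⊤)   OUT=(all ⊤)
  B1:   IN=(all ⊤)   OUT={f:-1; rest ⊤}
  B2:   IN=(all ⊤)   OUT=(all ⊤)
  B3:   IN=(all ⊤)   OUT={f:3; rest ⊤}
  B4:   IN={f:3; rest ⊤}   OUT={f:3; rest ⊤}
  B5:   IN={f:3; rest ⊤}   OUT={f:3; rest ⊤}
  B6:   IN={f:3; rest ⊤}   OUT={f:3; rest ⊤}
  B7:   IN={f:3; rest ⊤}   OUT={e:5, f:3; rest ⊤}
  B8:   IN=(all ⊤)   OUT=(all ⊤)

Merge at B5: IN[B5] = OUT[B4] = {a: ⊤, b: ⊤, c: ⊤, d: ⊤, e: ⊤, f: 3}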